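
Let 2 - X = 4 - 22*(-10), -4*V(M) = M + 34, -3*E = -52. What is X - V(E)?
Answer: -1255/6 ≈ -209.17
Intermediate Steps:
E = 52/3 (E = -⅓*(-52) = 52/3 ≈ 17.333)
V(M) = -17/2 - M/4 (V(M) = -(M + 34)/4 = -(34 + M)/4 = -17/2 - M/4)
X = -222 (X = 2 - (4 - 22*(-10)) = 2 - (4 + 220) = 2 - 1*224 = 2 - 224 = -222)
X - V(E) = -222 - (-17/2 - ¼*52/3) = -222 - (-17/2 - 13/3) = -222 - 1*(-77/6) = -222 + 77/6 = -1255/6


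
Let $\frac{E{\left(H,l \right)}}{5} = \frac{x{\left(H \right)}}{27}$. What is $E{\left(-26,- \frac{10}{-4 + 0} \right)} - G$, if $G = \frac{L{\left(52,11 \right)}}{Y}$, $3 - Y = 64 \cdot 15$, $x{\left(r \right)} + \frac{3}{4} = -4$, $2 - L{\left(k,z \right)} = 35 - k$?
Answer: $- \frac{29621}{34452} \approx -0.85978$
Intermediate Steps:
$L{\left(k,z \right)} = -33 + k$ ($L{\left(k,z \right)} = 2 - \left(35 - k\right) = 2 + \left(-35 + k\right) = -33 + k$)
$x{\left(r \right)} = - \frac{19}{4}$ ($x{\left(r \right)} = - \frac{3}{4} - 4 = - \frac{19}{4}$)
$Y = -957$ ($Y = 3 - 64 \cdot 15 = 3 - 960 = -957$)
$E{\left(H,l \right)} = - \frac{95}{108}$ ($E{\left(H,l \right)} = 5 \left(- \frac{19}{4 \cdot 27}\right) = 5 \left(\left(- \frac{19}{4}\right) \frac{1}{27}\right) = 5 \left(- \frac{19}{108}\right) = - \frac{95}{108}$)
$G = - \frac{19}{957}$ ($G = \frac{-33 + 52}{-957} = 19 \left(- \frac{1}{957}\right) = - \frac{19}{957} \approx -0.019854$)
$E{\left(-26,- \frac{10}{-4 + 0} \right)} - G = - \frac{95}{108} - - \frac{19}{957} = - \frac{95}{108} + \frac{19}{957} = - \frac{29621}{34452}$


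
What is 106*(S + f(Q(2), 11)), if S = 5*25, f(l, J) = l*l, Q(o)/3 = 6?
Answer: 47594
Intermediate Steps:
Q(o) = 18 (Q(o) = 3*6 = 18)
f(l, J) = l**2
S = 125
106*(S + f(Q(2), 11)) = 106*(125 + 18**2) = 106*(125 + 324) = 106*449 = 47594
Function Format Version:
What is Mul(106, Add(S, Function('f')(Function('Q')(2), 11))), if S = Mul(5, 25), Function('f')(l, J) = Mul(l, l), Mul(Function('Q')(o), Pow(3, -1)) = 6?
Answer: 47594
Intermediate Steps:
Function('Q')(o) = 18 (Function('Q')(o) = Mul(3, 6) = 18)
Function('f')(l, J) = Pow(l, 2)
S = 125
Mul(106, Add(S, Function('f')(Function('Q')(2), 11))) = Mul(106, Add(125, Pow(18, 2))) = Mul(106, Add(125, 324)) = Mul(106, 449) = 47594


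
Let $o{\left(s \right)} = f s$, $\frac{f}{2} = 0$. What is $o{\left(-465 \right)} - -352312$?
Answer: $352312$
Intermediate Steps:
$f = 0$ ($f = 2 \cdot 0 = 0$)
$o{\left(s \right)} = 0$ ($o{\left(s \right)} = 0 s = 0$)
$o{\left(-465 \right)} - -352312 = 0 - -352312 = 0 + 352312 = 352312$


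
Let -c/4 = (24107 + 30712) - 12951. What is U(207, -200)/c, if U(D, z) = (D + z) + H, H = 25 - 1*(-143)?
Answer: -175/167472 ≈ -0.0010450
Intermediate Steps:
H = 168 (H = 25 + 143 = 168)
U(D, z) = 168 + D + z (U(D, z) = (D + z) + 168 = 168 + D + z)
c = -167472 (c = -4*((24107 + 30712) - 12951) = -4*(54819 - 12951) = -4*41868 = -167472)
U(207, -200)/c = (168 + 207 - 200)/(-167472) = 175*(-1/167472) = -175/167472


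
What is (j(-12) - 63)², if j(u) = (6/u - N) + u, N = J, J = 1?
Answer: 23409/4 ≈ 5852.3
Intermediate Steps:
N = 1
j(u) = -1 + u + 6/u (j(u) = (6/u - 1*1) + u = (6/u - 1) + u = (-1 + 6/u) + u = -1 + u + 6/u)
(j(-12) - 63)² = ((-1 - 12 + 6/(-12)) - 63)² = ((-1 - 12 + 6*(-1/12)) - 63)² = ((-1 - 12 - ½) - 63)² = (-27/2 - 63)² = (-153/2)² = 23409/4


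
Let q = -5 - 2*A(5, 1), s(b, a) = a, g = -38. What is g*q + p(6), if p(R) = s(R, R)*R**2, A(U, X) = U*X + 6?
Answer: 1242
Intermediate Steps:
A(U, X) = 6 + U*X
p(R) = R**3 (p(R) = R*R**2 = R**3)
q = -27 (q = -5 - 2*(6 + 5*1) = -5 - 2*(6 + 5) = -5 - 2*11 = -5 - 22 = -27)
g*q + p(6) = -38*(-27) + 6**3 = 1026 + 216 = 1242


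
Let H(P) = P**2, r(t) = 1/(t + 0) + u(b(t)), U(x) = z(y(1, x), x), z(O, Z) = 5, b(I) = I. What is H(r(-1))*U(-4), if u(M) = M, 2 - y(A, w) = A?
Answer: 20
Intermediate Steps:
y(A, w) = 2 - A
U(x) = 5
r(t) = t + 1/t (r(t) = 1/(t + 0) + t = 1/t + t = t + 1/t)
H(r(-1))*U(-4) = (-1 + 1/(-1))**2*5 = (-1 - 1)**2*5 = (-2)**2*5 = 4*5 = 20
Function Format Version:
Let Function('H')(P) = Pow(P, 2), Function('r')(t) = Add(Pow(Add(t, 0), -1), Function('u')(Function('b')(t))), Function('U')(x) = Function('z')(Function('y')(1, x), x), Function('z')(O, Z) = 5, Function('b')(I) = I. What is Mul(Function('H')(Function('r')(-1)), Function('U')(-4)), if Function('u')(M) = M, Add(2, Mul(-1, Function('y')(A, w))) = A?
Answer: 20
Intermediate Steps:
Function('y')(A, w) = Add(2, Mul(-1, A))
Function('U')(x) = 5
Function('r')(t) = Add(t, Pow(t, -1)) (Function('r')(t) = Add(Pow(Add(t, 0), -1), t) = Add(Pow(t, -1), t) = Add(t, Pow(t, -1)))
Mul(Function('H')(Function('r')(-1)), Function('U')(-4)) = Mul(Pow(Add(-1, Pow(-1, -1)), 2), 5) = Mul(Pow(Add(-1, -1), 2), 5) = Mul(Pow(-2, 2), 5) = Mul(4, 5) = 20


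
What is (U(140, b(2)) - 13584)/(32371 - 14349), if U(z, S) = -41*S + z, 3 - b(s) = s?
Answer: -13485/18022 ≈ -0.74825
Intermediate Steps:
b(s) = 3 - s
U(z, S) = z - 41*S
(U(140, b(2)) - 13584)/(32371 - 14349) = ((140 - 41*(3 - 1*2)) - 13584)/(32371 - 14349) = ((140 - 41*(3 - 2)) - 13584)/18022 = ((140 - 41*1) - 13584)*(1/18022) = ((140 - 41) - 13584)*(1/18022) = (99 - 13584)*(1/18022) = -13485*1/18022 = -13485/18022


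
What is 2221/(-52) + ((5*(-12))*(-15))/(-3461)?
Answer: -7733681/179972 ≈ -42.972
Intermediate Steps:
2221/(-52) + ((5*(-12))*(-15))/(-3461) = 2221*(-1/52) - 60*(-15)*(-1/3461) = -2221/52 + 900*(-1/3461) = -2221/52 - 900/3461 = -7733681/179972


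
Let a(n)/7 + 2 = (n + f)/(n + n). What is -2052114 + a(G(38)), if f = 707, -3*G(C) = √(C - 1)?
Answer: -4104249/2 - 14847*√37/74 ≈ -2.0533e+6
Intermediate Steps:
G(C) = -√(-1 + C)/3 (G(C) = -√(C - 1)/3 = -√(-1 + C)/3)
a(n) = -14 + 7*(707 + n)/(2*n) (a(n) = -14 + 7*((n + 707)/(n + n)) = -14 + 7*((707 + n)/((2*n))) = -14 + 7*((707 + n)*(1/(2*n))) = -14 + 7*((707 + n)/(2*n)) = -14 + 7*(707 + n)/(2*n))
-2052114 + a(G(38)) = -2052114 + 7*(707 - (-1)*√(-1 + 38))/(2*((-√(-1 + 38)/3))) = -2052114 + 7*(707 - (-1)*√37)/(2*((-√37/3))) = -2052114 + 7*(-3*√37/37)*(707 + √37)/2 = -2052114 - 21*√37*(707 + √37)/74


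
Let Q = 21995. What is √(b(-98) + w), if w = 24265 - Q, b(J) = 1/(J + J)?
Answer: √444919/14 ≈ 47.644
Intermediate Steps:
b(J) = 1/(2*J)
w = 2270 (w = 24265 - 1*21995 = 24265 - 21995 = 2270)
√(b(-98) + w) = √((½)/(-98) + 2270) = √((½)*(-1/98) + 2270) = √(-1/196 + 2270) = √(444919/196) = √444919/14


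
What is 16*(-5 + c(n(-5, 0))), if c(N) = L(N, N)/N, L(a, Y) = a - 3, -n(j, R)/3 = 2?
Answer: -56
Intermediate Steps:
n(j, R) = -6 (n(j, R) = -3*2 = -6)
L(a, Y) = -3 + a
c(N) = (-3 + N)/N
16*(-5 + c(n(-5, 0))) = 16*(-5 + (-3 - 6)/(-6)) = 16*(-5 - ⅙*(-9)) = 16*(-5 + 3/2) = 16*(-7/2) = -56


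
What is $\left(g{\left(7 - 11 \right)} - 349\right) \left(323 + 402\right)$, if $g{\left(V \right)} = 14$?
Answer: $-242875$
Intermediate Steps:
$\left(g{\left(7 - 11 \right)} - 349\right) \left(323 + 402\right) = \left(14 - 349\right) \left(323 + 402\right) = \left(-335\right) 725 = -242875$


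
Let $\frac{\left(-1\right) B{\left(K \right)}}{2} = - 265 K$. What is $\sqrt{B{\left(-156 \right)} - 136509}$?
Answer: $i \sqrt{219189} \approx 468.18 i$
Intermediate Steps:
$B{\left(K \right)} = 530 K$ ($B{\left(K \right)} = - 2 \left(- 265 K\right) = 530 K$)
$\sqrt{B{\left(-156 \right)} - 136509} = \sqrt{530 \left(-156\right) - 136509} = \sqrt{-82680 - 136509} = \sqrt{-219189} = i \sqrt{219189}$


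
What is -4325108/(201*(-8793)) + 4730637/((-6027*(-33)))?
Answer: 1024568863841/39057617907 ≈ 26.232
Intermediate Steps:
-4325108/(201*(-8793)) + 4730637/((-6027*(-33))) = -4325108/(-1767393) + 4730637/198891 = -4325108*(-1/1767393) + 4730637*(1/198891) = 4325108/1767393 + 1576879/66297 = 1024568863841/39057617907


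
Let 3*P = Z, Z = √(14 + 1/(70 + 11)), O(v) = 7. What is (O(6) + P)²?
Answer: (189 + √1135)²/729 ≈ 68.026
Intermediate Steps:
Z = √1135/9 (Z = √(14 + 1/81) = √(1135/81) = √1135/9 ≈ 3.7433)
P = √1135/27 (P = (√1135/9)/3 = √1135/27 ≈ 1.2478)
(O(6) + P)² = (7 + √1135/27)²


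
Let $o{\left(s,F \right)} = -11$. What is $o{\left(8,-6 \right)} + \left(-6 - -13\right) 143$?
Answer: $990$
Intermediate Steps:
$o{\left(8,-6 \right)} + \left(-6 - -13\right) 143 = -11 + \left(-6 - -13\right) 143 = -11 + \left(-6 + 13\right) 143 = -11 + 7 \cdot 143 = -11 + 1001 = 990$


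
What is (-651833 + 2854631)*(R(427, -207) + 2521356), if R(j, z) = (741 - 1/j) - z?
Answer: 2372465888011986/427 ≈ 5.5561e+12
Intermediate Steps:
R(j, z) = 741 - z - 1/j
(-651833 + 2854631)*(R(427, -207) + 2521356) = (-651833 + 2854631)*((741 - 1*(-207) - 1/427) + 2521356) = 2202798*((741 + 207 - 1*1/427) + 2521356) = 2202798*((741 + 207 - 1/427) + 2521356) = 2202798*(404795/427 + 2521356) = 2202798*(1077023807/427) = 2372465888011986/427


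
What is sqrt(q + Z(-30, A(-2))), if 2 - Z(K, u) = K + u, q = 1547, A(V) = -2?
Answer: sqrt(1581) ≈ 39.762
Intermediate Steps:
Z(K, u) = 2 - K - u (Z(K, u) = 2 - (K + u) = 2 + (-K - u) = 2 - K - u)
sqrt(q + Z(-30, A(-2))) = sqrt(1547 + (2 - 1*(-30) - 1*(-2))) = sqrt(1547 + (2 + 30 + 2)) = sqrt(1547 + 34) = sqrt(1581)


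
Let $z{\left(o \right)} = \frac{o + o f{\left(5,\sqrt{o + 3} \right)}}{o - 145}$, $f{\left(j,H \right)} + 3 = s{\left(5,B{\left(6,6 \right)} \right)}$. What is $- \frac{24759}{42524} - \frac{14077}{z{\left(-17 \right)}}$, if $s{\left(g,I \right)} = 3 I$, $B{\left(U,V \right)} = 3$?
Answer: $- \frac{13853974671}{722908} \approx -19164.0$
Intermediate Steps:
$f{\left(j,H \right)} = 6$ ($f{\left(j,H \right)} = -3 + 3 \cdot 3 = -3 + 9 = 6$)
$z{\left(o \right)} = \frac{7 o}{-145 + o}$ ($z{\left(o \right)} = \frac{o + o 6}{o - 145} = \frac{o + 6 o}{-145 + o} = \frac{7 o}{-145 + o}$)
$- \frac{24759}{42524} - \frac{14077}{z{\left(-17 \right)}} = - \frac{24759}{42524} - \frac{14077}{7 \left(-17\right) \frac{1}{-145 - 17}} = \left(-24759\right) \frac{1}{42524} - \frac{14077}{7 \left(-17\right) \frac{1}{-162}} = - \frac{24759}{42524} - \frac{14077}{7 \left(-17\right) \left(- \frac{1}{162}\right)} = - \frac{24759}{42524} - \frac{14077}{\frac{119}{162}} = - \frac{24759}{42524} - \frac{325782}{17} = - \frac{13853974671}{722908}$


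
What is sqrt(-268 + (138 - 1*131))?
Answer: 3*I*sqrt(29) ≈ 16.155*I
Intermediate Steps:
sqrt(-268 + (138 - 1*131)) = sqrt(-268 + (138 - 131)) = sqrt(-268 + 7) = sqrt(-261) = 3*I*sqrt(29)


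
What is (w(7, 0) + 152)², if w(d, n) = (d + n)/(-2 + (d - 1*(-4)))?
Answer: 1890625/81 ≈ 23341.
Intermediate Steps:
w(d, n) = (d + n)/(2 + d) (w(d, n) = (d + n)/(-2 + (d + 4)) = (d + n)/(-2 + (4 + d)) = (d + n)/(2 + d))
(w(7, 0) + 152)² = ((7 + 0)/(2 + 7) + 152)² = (7/9 + 152)² = (1375/9)² = 1890625/81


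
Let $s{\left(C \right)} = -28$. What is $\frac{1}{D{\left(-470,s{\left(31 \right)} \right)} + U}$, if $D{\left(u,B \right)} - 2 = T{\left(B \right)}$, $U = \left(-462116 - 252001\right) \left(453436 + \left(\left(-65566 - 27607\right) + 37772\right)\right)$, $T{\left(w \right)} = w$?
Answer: $- \frac{1}{284243560121} \approx -3.5181 \cdot 10^{-12}$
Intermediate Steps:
$U = -284243560095$ ($U = - 714117 \left(453436 + \left(-93173 + 37772\right)\right) = - 714117 \left(453436 - 55401\right) = \left(-714117\right) 398035 = -284243560095$)
$D{\left(u,B \right)} = 2 + B$
$\frac{1}{D{\left(-470,s{\left(31 \right)} \right)} + U} = \frac{1}{\left(2 - 28\right) - 284243560095} = \frac{1}{-26 - 284243560095} = \frac{1}{-284243560121} = - \frac{1}{284243560121}$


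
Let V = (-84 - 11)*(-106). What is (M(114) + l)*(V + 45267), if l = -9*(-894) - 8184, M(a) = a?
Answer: -1328088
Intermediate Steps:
l = -138 (l = 8046 - 8184 = -138)
V = 10070 (V = -95*(-106) = 10070)
(M(114) + l)*(V + 45267) = (114 - 138)*(10070 + 45267) = -24*55337 = -1328088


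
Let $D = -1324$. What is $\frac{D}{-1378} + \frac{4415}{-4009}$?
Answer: $- \frac{387977}{2762201} \approx -0.14046$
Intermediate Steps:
$\frac{D}{-1378} + \frac{4415}{-4009} = - \frac{1324}{-1378} + \frac{4415}{-4009} = \left(-1324\right) \left(- \frac{1}{1378}\right) + 4415 \left(- \frac{1}{4009}\right) = \frac{662}{689} - \frac{4415}{4009} = - \frac{387977}{2762201}$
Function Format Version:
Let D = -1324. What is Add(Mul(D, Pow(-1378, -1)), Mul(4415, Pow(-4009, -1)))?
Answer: Rational(-387977, 2762201) ≈ -0.14046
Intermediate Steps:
Add(Mul(D, Pow(-1378, -1)), Mul(4415, Pow(-4009, -1))) = Add(Mul(-1324, Pow(-1378, -1)), Mul(4415, Pow(-4009, -1))) = Add(Mul(-1324, Rational(-1, 1378)), Mul(4415, Rational(-1, 4009))) = Add(Rational(662, 689), Rational(-4415, 4009)) = Rational(-387977, 2762201)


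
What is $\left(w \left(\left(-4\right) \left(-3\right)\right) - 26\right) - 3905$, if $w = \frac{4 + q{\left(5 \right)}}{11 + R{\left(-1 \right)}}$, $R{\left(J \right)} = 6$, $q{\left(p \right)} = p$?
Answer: $- \frac{66719}{17} \approx -3924.6$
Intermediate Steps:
$w = \frac{9}{17}$ ($w = \frac{4 + 5}{11 + 6} = \frac{9}{17} \approx 0.52941$)
$\left(w \left(\left(-4\right) \left(-3\right)\right) - 26\right) - 3905 = \left(\frac{9 \left(\left(-4\right) \left(-3\right)\right)}{17} - 26\right) - 3905 = \left(\frac{9}{17} \cdot 12 - 26\right) - 3905 = \left(\frac{108}{17} - 26\right) - 3905 = - \frac{334}{17} - 3905 = - \frac{66719}{17}$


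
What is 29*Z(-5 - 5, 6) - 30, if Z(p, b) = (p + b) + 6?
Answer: 28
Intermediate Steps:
Z(p, b) = 6 + b + p (Z(p, b) = (b + p) + 6 = 6 + b + p)
29*Z(-5 - 5, 6) - 30 = 29*(6 + 6 + (-5 - 5)) - 30 = 29*(6 + 6 - 10) - 30 = 29*2 - 30 = 58 - 30 = 28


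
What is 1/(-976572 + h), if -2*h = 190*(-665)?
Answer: -1/913397 ≈ -1.0948e-6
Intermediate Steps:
h = 63175 (h = -95*(-665) = -½*(-126350) = 63175)
1/(-976572 + h) = 1/(-976572 + 63175) = 1/(-913397) = -1/913397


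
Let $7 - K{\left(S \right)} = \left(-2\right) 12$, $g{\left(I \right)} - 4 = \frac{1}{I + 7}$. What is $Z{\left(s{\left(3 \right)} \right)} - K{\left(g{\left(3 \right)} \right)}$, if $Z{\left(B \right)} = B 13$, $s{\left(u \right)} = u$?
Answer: $8$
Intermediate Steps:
$g{\left(I \right)} = 4 + \frac{1}{7 + I}$ ($g{\left(I \right)} = 4 + \frac{1}{I + 7} = 4 + \frac{1}{7 + I}$)
$K{\left(S \right)} = 31$ ($K{\left(S \right)} = 7 - \left(-2\right) 12 = 7 - -24 = 7 + 24 = 31$)
$Z{\left(B \right)} = 13 B$
$Z{\left(s{\left(3 \right)} \right)} - K{\left(g{\left(3 \right)} \right)} = 13 \cdot 3 - 31 = 39 - 31 = 8$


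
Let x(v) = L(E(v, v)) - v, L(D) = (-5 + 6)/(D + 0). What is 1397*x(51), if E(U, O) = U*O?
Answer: -185312050/2601 ≈ -71247.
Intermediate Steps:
E(U, O) = O*U
L(D) = 1/D
x(v) = v⁻² - v (x(v) = 1/(v*v) - v = 1/(v²) - v = v⁻² - v)
1397*x(51) = 1397*(51⁻² - 1*51) = 1397*(1/2601 - 51) = 1397*(-132650/2601) = -185312050/2601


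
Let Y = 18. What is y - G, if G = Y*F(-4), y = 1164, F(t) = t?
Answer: 1236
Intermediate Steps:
G = -72 (G = 18*(-4) = -72)
y - G = 1164 - 1*(-72) = 1164 + 72 = 1236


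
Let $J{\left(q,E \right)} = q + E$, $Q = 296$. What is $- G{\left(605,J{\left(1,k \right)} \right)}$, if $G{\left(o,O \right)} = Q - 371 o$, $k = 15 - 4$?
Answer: $224159$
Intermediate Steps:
$k = 11$
$J{\left(q,E \right)} = E + q$
$G{\left(o,O \right)} = 296 - 371 o$
$- G{\left(605,J{\left(1,k \right)} \right)} = - (296 - 224455) = \left(-1\right) \left(-224159\right) = 224159$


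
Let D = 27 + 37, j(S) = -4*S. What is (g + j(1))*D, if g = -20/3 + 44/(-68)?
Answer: -36928/51 ≈ -724.08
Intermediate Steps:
g = -373/51 (g = -20*⅓ + 44*(-1/68) = -20/3 - 11/17 = -373/51 ≈ -7.3137)
D = 64
(g + j(1))*D = (-373/51 - 4*1)*64 = (-373/51 - 4)*64 = -577/51*64 = -36928/51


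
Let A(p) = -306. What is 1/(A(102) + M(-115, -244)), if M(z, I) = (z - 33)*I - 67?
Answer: 1/35739 ≈ 2.7981e-5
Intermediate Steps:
M(z, I) = -67 + I*(-33 + z) (M(z, I) = (-33 + z)*I - 67 = I*(-33 + z) - 67 = -67 + I*(-33 + z))
1/(A(102) + M(-115, -244)) = 1/(-306 + (-67 - 33*(-244) - 244*(-115))) = 1/(-306 + (-67 + 8052 + 28060)) = 1/(-306 + 36045) = 1/35739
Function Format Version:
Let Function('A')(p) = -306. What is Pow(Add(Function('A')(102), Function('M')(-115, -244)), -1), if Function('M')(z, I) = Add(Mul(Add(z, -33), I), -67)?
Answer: Rational(1, 35739) ≈ 2.7981e-5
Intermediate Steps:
Function('M')(z, I) = Add(-67, Mul(I, Add(-33, z))) (Function('M')(z, I) = Add(Mul(Add(-33, z), I), -67) = Add(Mul(I, Add(-33, z)), -67) = Add(-67, Mul(I, Add(-33, z))))
Pow(Add(Function('A')(102), Function('M')(-115, -244)), -1) = Pow(Add(-306, Add(-67, Mul(-33, -244), Mul(-244, -115))), -1) = Pow(Add(-306, Add(-67, 8052, 28060)), -1) = Pow(Add(-306, 36045), -1) = Pow(35739, -1) = Rational(1, 35739)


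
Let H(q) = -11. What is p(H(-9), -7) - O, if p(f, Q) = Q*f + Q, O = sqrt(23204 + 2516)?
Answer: 70 - 2*sqrt(6430) ≈ -90.375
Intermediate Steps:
O = 2*sqrt(6430) (O = sqrt(25720) = 2*sqrt(6430) ≈ 160.37)
p(f, Q) = Q + Q*f
p(H(-9), -7) - O = -7*(1 - 11) - 2*sqrt(6430) = -7*(-10) - 2*sqrt(6430) = 70 - 2*sqrt(6430)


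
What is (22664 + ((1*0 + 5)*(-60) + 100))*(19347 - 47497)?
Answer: -632361600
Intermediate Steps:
(22664 + ((1*0 + 5)*(-60) + 100))*(19347 - 47497) = (22664 + ((0 + 5)*(-60) + 100))*(-28150) = (22664 + (5*(-60) + 100))*(-28150) = (22664 + (-300 + 100))*(-28150) = (22664 - 200)*(-28150) = 22464*(-28150) = -632361600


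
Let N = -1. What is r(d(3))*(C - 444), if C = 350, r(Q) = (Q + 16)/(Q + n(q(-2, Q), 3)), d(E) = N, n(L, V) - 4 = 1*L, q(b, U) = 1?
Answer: -705/2 ≈ -352.50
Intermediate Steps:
n(L, V) = 4 + L (n(L, V) = 4 + 1*L = 4 + L)
d(E) = -1
r(Q) = (16 + Q)/(5 + Q) (r(Q) = (Q + 16)/(Q + (4 + 1)) = (16 + Q)/(Q + 5) = (16 + Q)/(5 + Q))
r(d(3))*(C - 444) = ((16 - 1)/(5 - 1))*(350 - 444) = (15/4)*(-94) = -705/2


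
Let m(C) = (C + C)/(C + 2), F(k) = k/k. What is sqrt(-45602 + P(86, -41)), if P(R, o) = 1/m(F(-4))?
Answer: I*sqrt(182402)/2 ≈ 213.54*I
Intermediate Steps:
F(k) = 1
m(C) = 2*C/(2 + C) (m(C) = (2*C)/(2 + C) = 2*C/(2 + C))
P(R, o) = 3/2 (P(R, o) = 1/(2*1/(2 + 1)) = 1/(2*1/3) = 1/(2*1*(1/3)) = 1/(2/3) = 3/2)
sqrt(-45602 + P(86, -41)) = sqrt(-45602 + 3/2) = sqrt(-91201/2) = I*sqrt(182402)/2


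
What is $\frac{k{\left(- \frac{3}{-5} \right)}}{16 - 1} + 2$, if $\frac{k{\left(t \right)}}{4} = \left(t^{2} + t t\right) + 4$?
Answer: $\frac{1222}{375} \approx 3.2587$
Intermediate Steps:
$k{\left(t \right)} = 16 + 8 t^{2}$ ($k{\left(t \right)} = 4 \left(\left(t^{2} + t t\right) + 4\right) = 4 \left(\left(t^{2} + t^{2}\right) + 4\right) = 4 \left(2 t^{2} + 4\right) = 4 \left(4 + 2 t^{2}\right) = 16 + 8 t^{2}$)
$\frac{k{\left(- \frac{3}{-5} \right)}}{16 - 1} + 2 = \frac{16 + 8 \left(- \frac{3}{-5}\right)^{2}}{16 - 1} + 2 = \frac{16 + 8 \left(\left(-3\right) \left(- \frac{1}{5}\right)\right)^{2}}{15} + 2 = \frac{16 + 8 \left(\frac{3}{5}\right)^{2}}{15} + 2 = \frac{16 + 8 \cdot \frac{9}{25}}{15} + 2 = \frac{16 + \frac{72}{25}}{15} + 2 = \frac{1}{15} \cdot \frac{472}{25} + 2 = \frac{472}{375} + 2 = \frac{1222}{375}$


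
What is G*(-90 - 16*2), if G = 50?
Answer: -6100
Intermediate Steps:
G*(-90 - 16*2) = 50*(-90 - 16*2) = 50*(-90 - 32) = 50*(-122) = -6100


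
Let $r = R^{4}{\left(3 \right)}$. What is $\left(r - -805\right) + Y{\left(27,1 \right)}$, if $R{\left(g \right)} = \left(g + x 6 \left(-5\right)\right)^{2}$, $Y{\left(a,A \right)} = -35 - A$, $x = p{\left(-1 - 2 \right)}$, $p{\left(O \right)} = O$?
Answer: $5595818096651170$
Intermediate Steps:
$x = -3$ ($x = -1 - 2 = -3$)
$R{\left(g \right)} = \left(90 + g\right)^{2}$ ($R{\left(g \right)} = \left(g + \left(-3\right) 6 \left(-5\right)\right)^{2} = \left(g - -90\right)^{2} = \left(g + 90\right)^{2} = \left(90 + g\right)^{2}$)
$r = 5595818096650401$ ($r = \left(\left(90 + 3\right)^{2}\right)^{4} = \left(93^{2}\right)^{4} = 8649^{4} = 5595818096650401$)
$\left(r - -805\right) + Y{\left(27,1 \right)} = \left(5595818096650401 - -805\right) - 36 = \left(5595818096650401 + 805\right) - 36 = 5595818096651206 - 36 = 5595818096651170$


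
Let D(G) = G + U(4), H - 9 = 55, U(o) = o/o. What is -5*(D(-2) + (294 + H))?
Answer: -1785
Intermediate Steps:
U(o) = 1
H = 64 (H = 9 + 55 = 64)
D(G) = 1 + G (D(G) = G + 1 = 1 + G)
-5*(D(-2) + (294 + H)) = -5*((1 - 2) + (294 + 64)) = -5*(-1 + 358) = -5*357 = -1785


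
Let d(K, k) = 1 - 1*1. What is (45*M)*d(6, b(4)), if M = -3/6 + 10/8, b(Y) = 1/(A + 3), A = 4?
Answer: 0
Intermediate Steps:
b(Y) = ⅐ (b(Y) = 1/(4 + 3) = 1/7 = ⅐)
d(K, k) = 0 (d(K, k) = 1 - 1 = 0)
M = ¾ (M = -3*⅙ + 10*(⅛) = -½ + 5/4 = ¾ ≈ 0.75000)
(45*M)*d(6, b(4)) = (45*(¾))*0 = (135/4)*0 = 0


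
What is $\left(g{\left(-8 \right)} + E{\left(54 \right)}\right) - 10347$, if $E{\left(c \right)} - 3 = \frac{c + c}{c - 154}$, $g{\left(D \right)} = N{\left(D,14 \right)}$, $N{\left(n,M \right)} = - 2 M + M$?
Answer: $- \frac{258977}{25} \approx -10359.0$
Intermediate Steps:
$N{\left(n,M \right)} = - M$
$g{\left(D \right)} = -14$ ($g{\left(D \right)} = \left(-1\right) 14 = -14$)
$E{\left(c \right)} = 3 + \frac{2 c}{-154 + c}$ ($E{\left(c \right)} = 3 + \frac{c + c}{c - 154} = 3 + \frac{2 c}{-154 + c}$)
$\left(g{\left(-8 \right)} + E{\left(54 \right)}\right) - 10347 = \left(-14 + \frac{-462 + 5 \cdot 54}{-154 + 54}\right) - 10347 = \left(-14 + \frac{-462 + 270}{-100}\right) - 10347 = \left(-14 - - \frac{48}{25}\right) - 10347 = \left(-14 + \frac{48}{25}\right) - 10347 = - \frac{302}{25} - 10347 = - \frac{258977}{25}$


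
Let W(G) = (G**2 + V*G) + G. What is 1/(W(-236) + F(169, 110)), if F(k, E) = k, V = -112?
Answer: 1/82061 ≈ 1.2186e-5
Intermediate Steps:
W(G) = G**2 - 111*G (W(G) = (G**2 - 112*G) + G = G**2 - 111*G)
1/(W(-236) + F(169, 110)) = 1/(-236*(-111 - 236) + 169) = 1/(-236*(-347) + 169) = 1/(81892 + 169) = 1/82061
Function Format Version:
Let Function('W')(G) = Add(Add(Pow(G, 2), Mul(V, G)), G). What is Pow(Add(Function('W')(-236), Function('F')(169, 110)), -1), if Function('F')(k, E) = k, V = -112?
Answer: Rational(1, 82061) ≈ 1.2186e-5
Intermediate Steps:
Function('W')(G) = Add(Pow(G, 2), Mul(-111, G)) (Function('W')(G) = Add(Add(Pow(G, 2), Mul(-112, G)), G) = Add(Pow(G, 2), Mul(-111, G)))
Pow(Add(Function('W')(-236), Function('F')(169, 110)), -1) = Pow(Add(Mul(-236, Add(-111, -236)), 169), -1) = Pow(Add(Mul(-236, -347), 169), -1) = Pow(Add(81892, 169), -1) = Pow(82061, -1) = Rational(1, 82061)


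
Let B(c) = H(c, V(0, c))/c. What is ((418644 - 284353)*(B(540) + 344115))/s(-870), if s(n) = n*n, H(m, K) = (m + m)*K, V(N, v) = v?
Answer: 1030146261/16820 ≈ 61245.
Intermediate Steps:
H(m, K) = 2*K*m (H(m, K) = (2*m)*K = 2*K*m)
s(n) = n²
B(c) = 2*c (B(c) = (2*c*c)/c = (2*c²)/c = 2*c)
((418644 - 284353)*(B(540) + 344115))/s(-870) = ((418644 - 284353)*(2*540 + 344115))/((-870)²) = (134291*(1080 + 344115))/756900 = (134291*345195)*(1/756900) = 46356581745*(1/756900) = 1030146261/16820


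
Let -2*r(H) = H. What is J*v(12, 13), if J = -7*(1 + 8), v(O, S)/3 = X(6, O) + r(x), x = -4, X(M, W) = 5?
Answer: -1323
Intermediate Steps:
r(H) = -H/2
v(O, S) = 21 (v(O, S) = 3*(5 - ½*(-4)) = 3*(5 + 2) = 3*7 = 21)
J = -63 (J = -7*9 = -63)
J*v(12, 13) = -63*21 = -1323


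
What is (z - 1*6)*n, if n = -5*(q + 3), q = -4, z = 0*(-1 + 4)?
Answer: -30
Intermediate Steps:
z = 0 (z = 0*3 = 0)
n = 5 (n = -5*(-4 + 3) = -5*(-1) = 5)
(z - 1*6)*n = (0 - 1*6)*5 = (0 - 6)*5 = -6*5 = -30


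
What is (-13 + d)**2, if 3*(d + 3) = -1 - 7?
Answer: 3136/9 ≈ 348.44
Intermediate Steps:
d = -17/3 (d = -3 + (-1 - 7)/3 = -3 + (1/3)*(-8) = -3 - 8/3 = -17/3 ≈ -5.6667)
(-13 + d)**2 = (-13 - 17/3)**2 = (-56/3)**2 = 3136/9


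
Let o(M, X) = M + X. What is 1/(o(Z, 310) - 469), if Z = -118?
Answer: -1/277 ≈ -0.0036101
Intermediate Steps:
1/(o(Z, 310) - 469) = 1/((-118 + 310) - 469) = 1/(192 - 469) = 1/(-277) = -1/277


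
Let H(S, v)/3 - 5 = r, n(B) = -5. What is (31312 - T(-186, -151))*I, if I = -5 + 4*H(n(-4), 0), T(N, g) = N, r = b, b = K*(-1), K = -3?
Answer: 2866318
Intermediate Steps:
b = 3 (b = -3*(-1) = 3)
r = 3
H(S, v) = 24 (H(S, v) = 15 + 3*3 = 15 + 9 = 24)
I = 91 (I = -5 + 4*24 = -5 + 96 = 91)
(31312 - T(-186, -151))*I = (31312 - 1*(-186))*91 = (31312 + 186)*91 = 31498*91 = 2866318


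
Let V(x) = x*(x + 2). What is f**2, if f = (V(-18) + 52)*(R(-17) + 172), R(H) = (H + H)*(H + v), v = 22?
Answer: 462400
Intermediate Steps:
R(H) = 2*H*(22 + H) (R(H) = (H + H)*(H + 22) = (2*H)*(22 + H) = 2*H*(22 + H))
V(x) = x*(2 + x)
f = 680 (f = (-18*(2 - 18) + 52)*(2*(-17)*(22 - 17) + 172) = (-18*(-16) + 52)*(2*(-17)*5 + 172) = (288 + 52)*(-170 + 172) = 340*2 = 680)
f**2 = 680**2 = 462400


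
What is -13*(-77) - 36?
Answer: 965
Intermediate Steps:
-13*(-77) - 36 = 1001 - 36 = 965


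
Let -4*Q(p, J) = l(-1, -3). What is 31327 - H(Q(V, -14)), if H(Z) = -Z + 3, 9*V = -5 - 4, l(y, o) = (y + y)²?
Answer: 31323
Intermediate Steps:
l(y, o) = 4*y² (l(y, o) = (2*y)² = 4*y²)
V = -1 (V = (-5 - 4)/9 = (⅑)*(-9) = -1)
Q(p, J) = -1 (Q(p, J) = -(-1)² = -1)
H(Z) = 3 - Z
31327 - H(Q(V, -14)) = 31327 - (3 - 1*(-1)) = 31327 - (3 + 1) = 31327 - 1*4 = 31327 - 4 = 31323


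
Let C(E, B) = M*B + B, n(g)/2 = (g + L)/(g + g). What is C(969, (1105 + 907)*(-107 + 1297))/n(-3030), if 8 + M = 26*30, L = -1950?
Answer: 93464311220/83 ≈ 1.1261e+9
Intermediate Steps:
M = 772 (M = -8 + 26*30 = -8 + 780 = 772)
n(g) = (-1950 + g)/g (n(g) = 2*((g - 1950)/(g + g)) = 2*((-1950 + g)/((2*g))) = 2*((-1950 + g)*(1/(2*g))) = 2*((-1950 + g)/(2*g)) = (-1950 + g)/g)
C(E, B) = 773*B (C(E, B) = 772*B + B = 773*B)
C(969, (1105 + 907)*(-107 + 1297))/n(-3030) = (773*((1105 + 907)*(-107 + 1297)))/(((-1950 - 3030)/(-3030))) = (773*(2012*1190))/((-1/3030*(-4980))) = (773*2394280)/(166/101) = 1850778440*(101/166) = 93464311220/83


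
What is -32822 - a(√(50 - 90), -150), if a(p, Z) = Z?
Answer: -32672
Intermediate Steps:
-32822 - a(√(50 - 90), -150) = -32822 - 1*(-150) = -32822 + 150 = -32672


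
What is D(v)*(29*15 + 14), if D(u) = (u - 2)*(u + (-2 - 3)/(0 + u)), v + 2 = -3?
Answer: 12572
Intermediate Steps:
v = -5 (v = -2 - 3 = -5)
D(u) = (-2 + u)*(u - 5/u)
D(v)*(29*15 + 14) = (-5 + (-5)² - 2*(-5) + 10/(-5))*(29*15 + 14) = (-5 + 25 + 10 + 10*(-⅕))*(435 + 14) = (-5 + 25 + 10 - 2)*449 = 28*449 = 12572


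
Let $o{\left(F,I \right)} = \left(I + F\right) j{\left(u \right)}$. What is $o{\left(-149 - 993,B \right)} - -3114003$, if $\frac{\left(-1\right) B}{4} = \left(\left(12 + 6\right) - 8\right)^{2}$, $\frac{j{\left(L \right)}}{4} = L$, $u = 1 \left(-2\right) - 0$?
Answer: $3126339$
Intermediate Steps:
$u = -2$ ($u = -2 + \left(-5 + 5\right) = -2 + 0 = -2$)
$j{\left(L \right)} = 4 L$
$B = -400$ ($B = - 4 \left(\left(12 + 6\right) - 8\right)^{2} = - 4 \left(18 - 8\right)^{2} = - 4 \cdot 10^{2} = \left(-4\right) 100 = -400$)
$o{\left(F,I \right)} = - 8 F - 8 I$ ($o{\left(F,I \right)} = \left(I + F\right) 4 \left(-2\right) = \left(F + I\right) \left(-8\right) = - 8 F - 8 I$)
$o{\left(-149 - 993,B \right)} - -3114003 = \left(- 8 \left(-149 - 993\right) - -3200\right) - -3114003 = \left(- 8 \left(-149 - 993\right) + 3200\right) + 3114003 = \left(\left(-8\right) \left(-1142\right) + 3200\right) + 3114003 = \left(9136 + 3200\right) + 3114003 = 12336 + 3114003 = 3126339$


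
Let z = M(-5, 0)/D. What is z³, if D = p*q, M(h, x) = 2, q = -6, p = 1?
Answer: -1/27 ≈ -0.037037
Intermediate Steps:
D = -6 (D = 1*(-6) = -6)
z = -⅓ (z = 2/(-6) = 2*(-⅙) = -⅓ ≈ -0.33333)
z³ = (-⅓)³ = -1/27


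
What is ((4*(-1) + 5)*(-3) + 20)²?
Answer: 289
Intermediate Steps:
((4*(-1) + 5)*(-3) + 20)² = ((-4 + 5)*(-3) + 20)² = (1*(-3) + 20)² = (-3 + 20)² = 17² = 289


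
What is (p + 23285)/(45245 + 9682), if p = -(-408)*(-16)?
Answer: 16757/54927 ≈ 0.30508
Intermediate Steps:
p = -6528 (p = -68*96 = -6528)
(p + 23285)/(45245 + 9682) = (-6528 + 23285)/(45245 + 9682) = 16757/54927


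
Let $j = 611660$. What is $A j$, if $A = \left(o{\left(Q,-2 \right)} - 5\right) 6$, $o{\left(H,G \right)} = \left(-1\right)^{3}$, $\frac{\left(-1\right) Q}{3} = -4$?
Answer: $-22019760$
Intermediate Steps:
$Q = 12$ ($Q = \left(-3\right) \left(-4\right) = 12$)
$o{\left(H,G \right)} = -1$
$A = -36$ ($A = \left(-1 - 5\right) 6 = \left(-6\right) 6 = -36$)
$A j = \left(-36\right) 611660 = -22019760$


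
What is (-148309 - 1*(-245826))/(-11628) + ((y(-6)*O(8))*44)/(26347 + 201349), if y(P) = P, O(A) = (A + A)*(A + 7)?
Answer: -75463753/8709372 ≈ -8.6647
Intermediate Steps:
O(A) = 2*A*(7 + A) (O(A) = (2*A)*(7 + A) = 2*A*(7 + A))
(-148309 - 1*(-245826))/(-11628) + ((y(-6)*O(8))*44)/(26347 + 201349) = (-148309 - 1*(-245826))/(-11628) + (-12*8*(7 + 8)*44)/(26347 + 201349) = (-148309 + 245826)*(-1/11628) + (-12*8*15*44)/227696 = 97517*(-1/11628) + (-6*240*44)*(1/227696) = -97517/11628 - 1440*44*(1/227696) = -97517/11628 - 63360*1/227696 = -97517/11628 - 3960/14231 = -75463753/8709372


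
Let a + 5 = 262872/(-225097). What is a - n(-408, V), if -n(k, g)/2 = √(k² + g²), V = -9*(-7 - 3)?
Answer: -1388357/225097 + 12*√4849 ≈ 829.45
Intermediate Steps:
a = -1388357/225097 (a = -5 + 262872/(-225097) = -5 + 262872*(-1/225097) = -5 - 262872/225097 = -1388357/225097 ≈ -6.1678)
V = 90 (V = -9*(-10) = 90)
n(k, g) = -2*√(g² + k²) (n(k, g) = -2*√(k² + g²) = -2*√(g² + k²))
a - n(-408, V) = -1388357/225097 - (-2)*√(90² + (-408)²) = -1388357/225097 - (-2)*√(8100 + 166464) = -1388357/225097 - (-2)*√174564 = -1388357/225097 - (-2)*6*√4849 = -1388357/225097 - (-12)*√4849 = -1388357/225097 + 12*√4849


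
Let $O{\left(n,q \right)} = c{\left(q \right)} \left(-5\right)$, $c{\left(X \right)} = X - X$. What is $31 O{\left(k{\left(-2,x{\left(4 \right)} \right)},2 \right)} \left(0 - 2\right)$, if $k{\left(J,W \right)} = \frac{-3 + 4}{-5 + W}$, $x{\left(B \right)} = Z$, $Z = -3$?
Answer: $0$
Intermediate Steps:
$x{\left(B \right)} = -3$
$k{\left(J,W \right)} = \frac{1}{-5 + W}$ ($k{\left(J,W \right)} = 1 \frac{1}{-5 + W} = \frac{1}{-5 + W}$)
$c{\left(X \right)} = 0$
$O{\left(n,q \right)} = 0$ ($O{\left(n,q \right)} = 0 \left(-5\right) = 0$)
$31 O{\left(k{\left(-2,x{\left(4 \right)} \right)},2 \right)} \left(0 - 2\right) = 31 \cdot 0 \left(0 - 2\right) = 0 \left(0 - 2\right) = 0 \left(-2\right) = 0$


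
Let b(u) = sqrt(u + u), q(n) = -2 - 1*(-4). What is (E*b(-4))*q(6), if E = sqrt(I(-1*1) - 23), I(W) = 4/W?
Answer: -12*sqrt(6) ≈ -29.394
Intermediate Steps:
q(n) = 2 (q(n) = -2 + 4 = 2)
b(u) = sqrt(2)*sqrt(u) (b(u) = sqrt(2*u) = sqrt(2)*sqrt(u))
E = 3*I*sqrt(3) (E = sqrt(4/((-1*1)) - 23) = sqrt(4/(-1) - 23) = sqrt(4*(-1) - 23) = sqrt(-4 - 23) = sqrt(-27) = 3*I*sqrt(3) ≈ 5.1962*I)
(E*b(-4))*q(6) = ((3*I*sqrt(3))*(sqrt(2)*sqrt(-4)))*2 = ((3*I*sqrt(3))*(sqrt(2)*(2*I)))*2 = ((3*I*sqrt(3))*(2*I*sqrt(2)))*2 = -6*sqrt(6)*2 = -12*sqrt(6)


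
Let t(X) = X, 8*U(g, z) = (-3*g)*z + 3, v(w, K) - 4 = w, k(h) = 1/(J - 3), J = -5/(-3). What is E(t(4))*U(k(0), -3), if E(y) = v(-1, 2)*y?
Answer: -45/8 ≈ -5.6250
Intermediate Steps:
J = 5/3 (J = -5*(-⅓) = 5/3 ≈ 1.6667)
k(h) = -¾ (k(h) = 1/(5/3 - 3) = 1/(-4/3) = -¾)
v(w, K) = 4 + w
U(g, z) = 3/8 - 3*g*z/8 (U(g, z) = ((-3*g)*z + 3)/8 = (-3*g*z + 3)/8 = (3 - 3*g*z)/8 = 3/8 - 3*g*z/8)
E(y) = 3*y (E(y) = (4 - 1)*y = 3*y)
E(t(4))*U(k(0), -3) = (3*4)*(3/8 - 3/8*(-¾)*(-3)) = 12*(3/8 - 27/32) = 12*(-15/32) = -45/8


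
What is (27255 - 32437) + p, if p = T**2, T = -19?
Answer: -4821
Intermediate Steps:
p = 361 (p = (-19)**2 = 361)
(27255 - 32437) + p = (27255 - 32437) + 361 = -5182 + 361 = -4821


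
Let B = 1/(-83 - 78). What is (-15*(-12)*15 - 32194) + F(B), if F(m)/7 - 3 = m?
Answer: -677880/23 ≈ -29473.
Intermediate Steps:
B = -1/161 (B = 1/(-161) = -1/161 ≈ -0.0062112)
F(m) = 21 + 7*m
(-15*(-12)*15 - 32194) + F(B) = (-15*(-12)*15 - 32194) + (21 + 7*(-1/161)) = (180*15 - 32194) + (21 - 1/23) = (2700 - 32194) + 482/23 = -29494 + 482/23 = -677880/23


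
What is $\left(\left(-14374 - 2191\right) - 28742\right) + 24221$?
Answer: $-21086$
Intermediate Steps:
$\left(\left(-14374 - 2191\right) - 28742\right) + 24221 = \left(-16565 - 28742\right) + 24221 = -45307 + 24221 = -21086$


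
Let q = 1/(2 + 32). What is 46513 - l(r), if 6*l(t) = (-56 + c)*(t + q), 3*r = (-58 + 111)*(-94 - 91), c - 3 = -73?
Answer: -752127/34 ≈ -22121.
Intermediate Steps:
c = -70 (c = 3 - 73 = -70)
r = -9805/3 (r = ((-58 + 111)*(-94 - 91))/3 = (53*(-185))/3 = (1/3)*(-9805) = -9805/3 ≈ -3268.3)
q = 1/34 ≈ 0.029412
l(t) = -21/34 - 21*t (l(t) = ((-56 - 70)*(t + 1/34))/6 = (-126*(1/34 + t))/6 = (-63/17 - 126*t)/6 = -21/34 - 21*t)
46513 - l(r) = 46513 - (-21/34 - 21*(-9805/3)) = 46513 - (-21/34 + 68635) = 46513 - 1*2333569/34 = 46513 - 2333569/34 = -752127/34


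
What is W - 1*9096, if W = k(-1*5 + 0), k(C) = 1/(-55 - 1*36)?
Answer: -827737/91 ≈ -9096.0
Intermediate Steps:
k(C) = -1/91 (k(C) = 1/(-55 - 36) = 1/(-91) = -1/91)
W = -1/91 ≈ -0.010989
W - 1*9096 = -1/91 - 1*9096 = -1/91 - 9096 = -827737/91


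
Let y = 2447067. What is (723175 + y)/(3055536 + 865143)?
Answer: 3170242/3920679 ≈ 0.80859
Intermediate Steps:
(723175 + y)/(3055536 + 865143) = (723175 + 2447067)/(3055536 + 865143) = 3170242/3920679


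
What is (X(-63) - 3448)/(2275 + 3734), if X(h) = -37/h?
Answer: -217187/378567 ≈ -0.57371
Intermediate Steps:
(X(-63) - 3448)/(2275 + 3734) = (-37/(-63) - 3448)/(2275 + 3734) = (-37*(-1/63) - 3448)/6009 = (37/63 - 3448)*(1/6009) = -217187/63*1/6009 = -217187/378567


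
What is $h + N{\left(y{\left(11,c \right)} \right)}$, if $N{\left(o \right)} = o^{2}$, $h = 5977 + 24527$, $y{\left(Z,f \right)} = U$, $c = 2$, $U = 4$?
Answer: $30520$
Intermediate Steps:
$y{\left(Z,f \right)} = 4$
$h = 30504$
$h + N{\left(y{\left(11,c \right)} \right)} = 30504 + 4^{2} = 30504 + 16 = 30520$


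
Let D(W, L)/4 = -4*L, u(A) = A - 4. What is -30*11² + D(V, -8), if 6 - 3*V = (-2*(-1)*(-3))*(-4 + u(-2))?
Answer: -3502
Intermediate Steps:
u(A) = -4 + A
V = -18 (V = 2 - -2*(-1)*(-3)*(-4 + (-4 - 2))/3 = 2 - 2*(-3)*(-4 - 6)/3 = 2 - (-2)*(-10) = 2 - ⅓*60 = 2 - 20 = -18)
D(W, L) = -16*L (D(W, L) = 4*(-4*L) = -16*L)
-30*11² + D(V, -8) = -30*11² - 16*(-8) = -30*121 + 128 = -3630 + 128 = -3502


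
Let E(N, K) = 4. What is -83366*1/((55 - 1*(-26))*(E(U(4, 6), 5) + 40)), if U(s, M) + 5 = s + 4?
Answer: -41683/1782 ≈ -23.391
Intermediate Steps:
U(s, M) = -1 + s (U(s, M) = -5 + (s + 4) = -5 + (4 + s) = -1 + s)
-83366*1/((55 - 1*(-26))*(E(U(4, 6), 5) + 40)) = -83366*1/((4 + 40)*(55 - 1*(-26))) = -83366*1/(44*(55 + 26)) = -83366/(81*44) = -83366/3564 = -83366*1/3564 = -41683/1782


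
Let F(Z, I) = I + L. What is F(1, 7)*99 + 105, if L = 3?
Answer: 1095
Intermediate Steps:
F(Z, I) = 3 + I (F(Z, I) = I + 3 = 3 + I)
F(1, 7)*99 + 105 = (3 + 7)*99 + 105 = 10*99 + 105 = 990 + 105 = 1095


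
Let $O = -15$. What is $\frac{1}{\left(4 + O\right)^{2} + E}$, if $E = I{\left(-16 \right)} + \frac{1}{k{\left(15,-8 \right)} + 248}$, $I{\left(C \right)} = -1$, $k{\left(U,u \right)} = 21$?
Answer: $\frac{269}{32281} \approx 0.0083331$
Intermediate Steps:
$E = - \frac{268}{269}$ ($E = -1 + \frac{1}{21 + 248} = -1 + \frac{1}{269} = - \frac{268}{269} \approx -0.99628$)
$\frac{1}{\left(4 + O\right)^{2} + E} = \frac{1}{\left(4 - 15\right)^{2} - \frac{268}{269}} = \frac{1}{\left(-11\right)^{2} - \frac{268}{269}} = \frac{1}{121 - \frac{268}{269}} = \frac{1}{\frac{32281}{269}} = \frac{269}{32281}$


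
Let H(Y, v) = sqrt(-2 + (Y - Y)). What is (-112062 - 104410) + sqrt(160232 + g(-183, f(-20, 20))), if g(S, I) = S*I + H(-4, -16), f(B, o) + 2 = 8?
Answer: -216472 + sqrt(159134 + I*sqrt(2)) ≈ -2.1607e+5 + 0.001773*I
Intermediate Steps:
f(B, o) = 6 (f(B, o) = -2 + 8 = 6)
H(Y, v) = I*sqrt(2) (H(Y, v) = sqrt(-2 + 0) = sqrt(-2) = I*sqrt(2))
g(S, I) = I*sqrt(2) + I*S (g(S, I) = S*I + I*sqrt(2) = I*S + I*sqrt(2) = I*sqrt(2) + I*S)
(-112062 - 104410) + sqrt(160232 + g(-183, f(-20, 20))) = (-112062 - 104410) + sqrt(160232 + (I*sqrt(2) + 6*(-183))) = -216472 + sqrt(160232 + (I*sqrt(2) - 1098)) = -216472 + sqrt(160232 + (-1098 + I*sqrt(2))) = -216472 + sqrt(159134 + I*sqrt(2))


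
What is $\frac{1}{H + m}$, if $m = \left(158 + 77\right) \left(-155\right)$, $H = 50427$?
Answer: $\frac{1}{14002} \approx 7.1418 \cdot 10^{-5}$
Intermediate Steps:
$m = -36425$ ($m = 235 \left(-155\right) = -36425$)
$\frac{1}{H + m} = \frac{1}{50427 - 36425} = \frac{1}{14002}$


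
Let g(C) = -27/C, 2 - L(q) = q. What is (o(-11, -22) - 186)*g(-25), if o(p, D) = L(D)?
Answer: -4374/25 ≈ -174.96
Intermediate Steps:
L(q) = 2 - q
o(p, D) = 2 - D
(o(-11, -22) - 186)*g(-25) = ((2 - 1*(-22)) - 186)*(-27/(-25)) = ((2 + 22) - 186)*(-27*(-1/25)) = (24 - 186)*(27/25) = -162*27/25 = -4374/25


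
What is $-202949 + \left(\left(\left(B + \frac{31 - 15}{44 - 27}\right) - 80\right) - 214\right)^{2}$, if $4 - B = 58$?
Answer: $- \frac{23842261}{289} \approx -82499.0$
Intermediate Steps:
$B = -54$ ($B = 4 - 58 = -54$)
$-202949 + \left(\left(\left(B + \frac{31 - 15}{44 - 27}\right) - 80\right) - 214\right)^{2} = -202949 + \left(\left(\left(-54 + \frac{31 - 15}{44 - 27}\right) - 80\right) - 214\right)^{2} = -202949 + \left(\left(\left(-54 + \frac{16}{17}\right) - 80\right) - 214\right)^{2} = -202949 + \left(\left(- \frac{902}{17} - 80\right) - 214\right)^{2} = -202949 + \left(- \frac{2262}{17} - 214\right)^{2} = -202949 + \left(- \frac{5900}{17}\right)^{2} = -202949 + \frac{34810000}{289} = - \frac{23842261}{289}$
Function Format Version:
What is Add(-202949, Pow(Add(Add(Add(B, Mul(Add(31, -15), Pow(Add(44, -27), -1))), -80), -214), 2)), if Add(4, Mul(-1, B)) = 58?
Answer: Rational(-23842261, 289) ≈ -82499.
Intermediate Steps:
B = -54 (B = Add(4, Mul(-1, 58)) = Add(4, -58) = -54)
Add(-202949, Pow(Add(Add(Add(B, Mul(Add(31, -15), Pow(Add(44, -27), -1))), -80), -214), 2)) = Add(-202949, Pow(Add(Add(Add(-54, Mul(Add(31, -15), Pow(Add(44, -27), -1))), -80), -214), 2)) = Add(-202949, Pow(Add(Add(Add(-54, Mul(16, Pow(17, -1))), -80), -214), 2)) = Add(-202949, Pow(Add(Add(Add(-54, Mul(16, Rational(1, 17))), -80), -214), 2)) = Add(-202949, Pow(Add(Add(Add(-54, Rational(16, 17)), -80), -214), 2)) = Add(-202949, Pow(Add(Add(Rational(-902, 17), -80), -214), 2)) = Add(-202949, Pow(Add(Rational(-2262, 17), -214), 2)) = Add(-202949, Pow(Rational(-5900, 17), 2)) = Add(-202949, Rational(34810000, 289)) = Rational(-23842261, 289)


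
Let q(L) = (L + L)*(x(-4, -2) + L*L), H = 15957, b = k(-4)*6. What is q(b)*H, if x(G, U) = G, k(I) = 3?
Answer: 183824640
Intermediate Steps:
b = 18 (b = 3*6 = 18)
q(L) = 2*L*(-4 + L**2) (q(L) = (L + L)*(-4 + L*L) = (2*L)*(-4 + L**2) = 2*L*(-4 + L**2))
q(b)*H = (2*18*(-4 + 18**2))*15957 = (2*18*(-4 + 324))*15957 = (2*18*320)*15957 = 11520*15957 = 183824640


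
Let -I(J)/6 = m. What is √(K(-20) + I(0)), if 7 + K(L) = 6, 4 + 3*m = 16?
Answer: 5*I ≈ 5.0*I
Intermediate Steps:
m = 4 (m = -4/3 + (⅓)*16 = -4/3 + 16/3 = 4)
I(J) = -24 (I(J) = -6*4 = -24)
K(L) = -1 (K(L) = -7 + 6 = -1)
√(K(-20) + I(0)) = √(-1 - 24) = √(-25) = 5*I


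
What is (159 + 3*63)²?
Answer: 121104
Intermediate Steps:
(159 + 3*63)² = (159 + 189)² = 348² = 121104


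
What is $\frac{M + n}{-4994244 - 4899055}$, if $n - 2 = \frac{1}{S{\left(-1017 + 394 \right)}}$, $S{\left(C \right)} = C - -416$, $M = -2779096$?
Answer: $\frac{575272459}{2047912893} \approx 0.28091$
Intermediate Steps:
$S{\left(C \right)} = 416 + C$ ($S{\left(C \right)} = C + 416 = 416 + C$)
$n = \frac{413}{207}$ ($n = 2 + \frac{1}{416 + \left(-1017 + 394\right)} = 2 + \frac{1}{416 - 623} = 2 + \frac{1}{-207} = 2 - \frac{1}{207} = \frac{413}{207} \approx 1.9952$)
$\frac{M + n}{-4994244 - 4899055} = \frac{-2779096 + \frac{413}{207}}{-4994244 - 4899055} = - \frac{575272459}{207 \left(-9893299\right)} = \left(- \frac{575272459}{207}\right) \left(- \frac{1}{9893299}\right) = \frac{575272459}{2047912893}$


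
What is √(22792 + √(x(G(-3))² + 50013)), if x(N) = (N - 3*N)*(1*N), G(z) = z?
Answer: √(22792 + 3*√5593) ≈ 151.71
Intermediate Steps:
x(N) = -2*N² (x(N) = (-2*N)*N = -2*N²)
√(22792 + √(x(G(-3))² + 50013)) = √(22792 + √((-2*(-3)²)² + 50013)) = √(22792 + √((-2*9)² + 50013)) = √(22792 + √((-18)² + 50013)) = √(22792 + √(324 + 50013)) = √(22792 + √50337) = √(22792 + 3*√5593)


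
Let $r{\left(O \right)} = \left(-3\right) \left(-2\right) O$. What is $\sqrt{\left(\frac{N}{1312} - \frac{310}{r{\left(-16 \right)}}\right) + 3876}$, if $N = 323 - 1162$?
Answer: $\frac{\sqrt{3755467734}}{984} \approx 62.278$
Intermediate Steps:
$r{\left(O \right)} = 6 O$
$N = -839$
$\sqrt{\left(\frac{N}{1312} - \frac{310}{r{\left(-16 \right)}}\right) + 3876} = \sqrt{\left(- \frac{839}{1312} - \frac{310}{6 \left(-16\right)}\right) + 3876} = \sqrt{\left(\left(-839\right) \frac{1}{1312} - \frac{310}{-96}\right) + 3876} = \sqrt{\left(- \frac{839}{1312} - - \frac{155}{48}\right) + 3876} = \sqrt{\left(- \frac{839}{1312} + \frac{155}{48}\right) + 3876} = \sqrt{\frac{10193}{3936} + 3876} = \sqrt{\frac{15266129}{3936}} = \frac{\sqrt{3755467734}}{984}$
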